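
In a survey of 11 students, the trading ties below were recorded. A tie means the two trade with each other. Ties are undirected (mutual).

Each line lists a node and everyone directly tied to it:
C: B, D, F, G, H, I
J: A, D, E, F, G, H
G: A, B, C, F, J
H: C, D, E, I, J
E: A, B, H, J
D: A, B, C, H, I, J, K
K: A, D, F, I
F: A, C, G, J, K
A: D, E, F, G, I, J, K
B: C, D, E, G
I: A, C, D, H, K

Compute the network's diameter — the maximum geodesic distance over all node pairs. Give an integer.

Eccentricity of each node (its greatest distance to any other): A:2, B:2, C:2, D:2, E:2, F:2, G:2, H:2, I:2, J:2, K:2.
The maximum eccentricity is 2, realized for instance by the pair B–I via B – C – I. So the diameter is 2.

2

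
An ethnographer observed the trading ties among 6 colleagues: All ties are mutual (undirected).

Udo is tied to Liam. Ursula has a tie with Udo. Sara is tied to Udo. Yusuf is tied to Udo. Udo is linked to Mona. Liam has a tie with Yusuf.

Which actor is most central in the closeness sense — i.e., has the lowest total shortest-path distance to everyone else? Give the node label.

Farness (sum of distances to all others) for each node — Liam:8, Mona:9, Sara:9, Udo:5, Ursula:9, Yusuf:8.
The smallest farness is 5, for Udo, so Udo has the highest closeness.

Udo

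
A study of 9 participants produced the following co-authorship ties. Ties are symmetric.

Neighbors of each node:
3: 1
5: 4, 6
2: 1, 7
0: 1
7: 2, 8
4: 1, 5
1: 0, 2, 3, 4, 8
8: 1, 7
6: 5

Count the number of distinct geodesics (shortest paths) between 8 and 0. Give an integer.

1

The shortest distance is 2, and the only length-2 path is 8–1–0. So there is exactly 1 shortest path.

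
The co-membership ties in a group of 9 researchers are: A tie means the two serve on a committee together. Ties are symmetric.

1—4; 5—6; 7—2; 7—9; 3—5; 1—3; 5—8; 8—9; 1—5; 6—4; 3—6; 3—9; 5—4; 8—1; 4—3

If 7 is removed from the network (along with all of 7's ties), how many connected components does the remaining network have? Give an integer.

2

Without 7, the remaining ties split the others into: {1, 3, 4, 5, 6, 8, 9}; {2}.
That's 2 separate components.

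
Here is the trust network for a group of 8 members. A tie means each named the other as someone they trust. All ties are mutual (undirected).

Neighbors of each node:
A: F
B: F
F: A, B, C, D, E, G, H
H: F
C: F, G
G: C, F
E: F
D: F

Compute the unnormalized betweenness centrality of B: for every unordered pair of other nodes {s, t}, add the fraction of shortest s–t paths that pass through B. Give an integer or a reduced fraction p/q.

No shortest path between any pair of other nodes passes through B.
Summing the contributions gives betweenness(B) = 0.

0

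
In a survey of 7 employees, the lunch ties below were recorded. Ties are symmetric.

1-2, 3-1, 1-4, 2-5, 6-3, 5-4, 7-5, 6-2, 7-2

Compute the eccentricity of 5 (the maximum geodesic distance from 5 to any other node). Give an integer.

Distances from 5: 1:2, 2:1, 3:3, 4:1, 6:2, 7:1.
The largest is 3 (to 3), so the eccentricity of 5 is 3.

3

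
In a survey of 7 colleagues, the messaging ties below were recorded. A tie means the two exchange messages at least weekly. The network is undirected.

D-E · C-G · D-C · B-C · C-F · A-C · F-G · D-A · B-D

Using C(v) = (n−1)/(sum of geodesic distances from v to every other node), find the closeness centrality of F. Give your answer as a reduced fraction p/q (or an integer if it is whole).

Distances from F: A:2, B:2, C:1, D:2, E:3, G:1. Sum = 11.
n = 7, so closeness = 6/11.

6/11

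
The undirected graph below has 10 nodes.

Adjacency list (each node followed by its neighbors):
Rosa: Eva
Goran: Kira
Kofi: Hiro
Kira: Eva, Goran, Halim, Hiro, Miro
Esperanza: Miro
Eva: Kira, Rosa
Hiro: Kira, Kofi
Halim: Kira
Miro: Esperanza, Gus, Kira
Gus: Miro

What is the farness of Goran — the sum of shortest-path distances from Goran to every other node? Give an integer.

Distances from Goran: Esperanza:3, Eva:2, Gus:3, Halim:2, Hiro:2, Kira:1, Kofi:3, Miro:2, Rosa:3.
Sum = 3 + 2 + 3 + 2 + 2 + 1 + 3 + 2 + 3 = 21.

21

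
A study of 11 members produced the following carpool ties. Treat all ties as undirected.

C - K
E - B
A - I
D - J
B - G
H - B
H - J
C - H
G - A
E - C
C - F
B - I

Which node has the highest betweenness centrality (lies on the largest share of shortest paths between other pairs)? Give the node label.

B

Unnormalized betweenness of each node: A:1/2, B:23, C:37/2, D:0, E:6, F:0, G:4, H:22, I:4, J:9, K:0.
B has the largest value, 23, making it the main broker — the node through which the most shortest paths run.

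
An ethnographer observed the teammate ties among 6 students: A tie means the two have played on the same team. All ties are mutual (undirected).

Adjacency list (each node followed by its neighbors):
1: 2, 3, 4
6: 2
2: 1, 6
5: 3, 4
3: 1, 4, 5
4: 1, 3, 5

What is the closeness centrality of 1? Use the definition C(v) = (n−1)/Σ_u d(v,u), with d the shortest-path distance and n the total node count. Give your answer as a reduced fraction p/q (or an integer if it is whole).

Distances from 1: 2:1, 3:1, 4:1, 5:2, 6:2. Sum = 7.
n = 6, so closeness = 5/7.

5/7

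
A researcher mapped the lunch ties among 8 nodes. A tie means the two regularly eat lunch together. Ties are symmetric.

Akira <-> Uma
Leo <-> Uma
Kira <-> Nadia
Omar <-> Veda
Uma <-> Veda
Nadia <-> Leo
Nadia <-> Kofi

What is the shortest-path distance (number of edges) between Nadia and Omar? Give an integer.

One shortest route is Nadia – Leo – Uma – Veda – Omar, which uses 4 edges, and at distance 3 from Nadia we only reach {Akira, Veda}, which does not include Omar. So d(Nadia,Omar) = 4.

4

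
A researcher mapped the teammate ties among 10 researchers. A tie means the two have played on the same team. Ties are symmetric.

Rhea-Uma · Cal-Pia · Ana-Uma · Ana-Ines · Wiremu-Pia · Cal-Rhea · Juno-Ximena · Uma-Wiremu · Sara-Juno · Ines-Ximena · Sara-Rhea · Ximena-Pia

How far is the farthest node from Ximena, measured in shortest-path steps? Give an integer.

Distances from Ximena: Ana:2, Cal:2, Ines:1, Juno:1, Pia:1, Rhea:3, Sara:2, Uma:3, Wiremu:2.
The largest is 3 (to Rhea and Uma), so the eccentricity of Ximena is 3.

3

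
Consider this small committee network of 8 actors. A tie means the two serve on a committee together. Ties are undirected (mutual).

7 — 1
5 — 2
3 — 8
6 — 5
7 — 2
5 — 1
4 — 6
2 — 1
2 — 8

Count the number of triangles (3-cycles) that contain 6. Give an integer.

6's neighbors are 4 and 5, but none of them are tied to each other, so no triangle contains 6.

0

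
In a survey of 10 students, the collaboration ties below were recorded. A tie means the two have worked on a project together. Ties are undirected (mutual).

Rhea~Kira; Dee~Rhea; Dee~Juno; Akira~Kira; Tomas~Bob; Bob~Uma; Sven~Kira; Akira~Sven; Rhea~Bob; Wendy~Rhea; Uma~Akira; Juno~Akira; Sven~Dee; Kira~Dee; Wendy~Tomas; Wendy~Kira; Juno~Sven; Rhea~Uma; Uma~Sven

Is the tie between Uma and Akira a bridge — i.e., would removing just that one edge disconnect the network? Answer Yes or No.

No

Even without that edge, Uma still reaches Akira via Uma – Sven – Akira, so the network stays connected. Not a bridge.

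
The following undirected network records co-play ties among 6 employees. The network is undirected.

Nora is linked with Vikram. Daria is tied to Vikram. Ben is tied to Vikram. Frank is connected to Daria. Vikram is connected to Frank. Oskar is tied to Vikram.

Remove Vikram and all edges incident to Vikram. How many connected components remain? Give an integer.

Without Vikram, the remaining ties split the others into: {Oskar}; {Ben}; {Daria, Frank}; {Nora}.
That's 4 separate components.

4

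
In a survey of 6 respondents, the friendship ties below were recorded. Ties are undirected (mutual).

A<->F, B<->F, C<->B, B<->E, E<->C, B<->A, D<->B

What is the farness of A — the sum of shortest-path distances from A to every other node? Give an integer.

8

Distances from A: B:1, C:2, D:2, E:2, F:1.
Sum = 1 + 2 + 2 + 2 + 1 = 8.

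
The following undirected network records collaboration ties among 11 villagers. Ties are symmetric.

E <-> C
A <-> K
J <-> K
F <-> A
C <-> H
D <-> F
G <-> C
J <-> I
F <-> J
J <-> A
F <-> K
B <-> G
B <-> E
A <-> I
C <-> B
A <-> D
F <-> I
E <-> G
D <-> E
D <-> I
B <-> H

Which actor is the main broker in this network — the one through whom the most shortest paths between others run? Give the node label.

Unnormalized betweenness of each node: A:16/3, B:4, C:4, D:25, E:24, F:16/3, G:0, H:0, I:2, J:1/3, K:0.
D has the largest value, 25, making it the main broker — the node through which the most shortest paths run.

D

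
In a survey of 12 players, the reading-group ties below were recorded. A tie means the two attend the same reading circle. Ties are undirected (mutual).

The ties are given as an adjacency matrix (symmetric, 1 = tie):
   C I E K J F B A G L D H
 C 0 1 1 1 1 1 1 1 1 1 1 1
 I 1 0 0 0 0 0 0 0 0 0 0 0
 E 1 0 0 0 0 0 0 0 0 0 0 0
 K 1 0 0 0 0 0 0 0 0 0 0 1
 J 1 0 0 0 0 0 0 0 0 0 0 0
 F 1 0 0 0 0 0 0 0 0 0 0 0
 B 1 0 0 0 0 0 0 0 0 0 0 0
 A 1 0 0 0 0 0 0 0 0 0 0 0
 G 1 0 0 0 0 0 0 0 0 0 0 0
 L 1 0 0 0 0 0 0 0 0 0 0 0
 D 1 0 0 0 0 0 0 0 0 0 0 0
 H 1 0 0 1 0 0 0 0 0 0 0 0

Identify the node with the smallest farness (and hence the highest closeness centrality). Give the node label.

C

Farness (sum of distances to all others) for each node — A:21, B:21, C:11, D:21, E:21, F:21, G:21, H:20, I:21, J:21, K:20, L:21.
The smallest farness is 11, for C, so C has the highest closeness.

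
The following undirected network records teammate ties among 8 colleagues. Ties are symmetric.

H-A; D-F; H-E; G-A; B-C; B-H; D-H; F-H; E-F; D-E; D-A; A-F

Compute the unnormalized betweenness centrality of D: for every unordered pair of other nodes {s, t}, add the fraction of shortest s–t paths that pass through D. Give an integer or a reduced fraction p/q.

Pairs whose geodesics pass through D — G–E: 1/3; E–A: 1/3.
All other pairs contribute 0.
Summing the contributions gives betweenness(D) = 2/3.

2/3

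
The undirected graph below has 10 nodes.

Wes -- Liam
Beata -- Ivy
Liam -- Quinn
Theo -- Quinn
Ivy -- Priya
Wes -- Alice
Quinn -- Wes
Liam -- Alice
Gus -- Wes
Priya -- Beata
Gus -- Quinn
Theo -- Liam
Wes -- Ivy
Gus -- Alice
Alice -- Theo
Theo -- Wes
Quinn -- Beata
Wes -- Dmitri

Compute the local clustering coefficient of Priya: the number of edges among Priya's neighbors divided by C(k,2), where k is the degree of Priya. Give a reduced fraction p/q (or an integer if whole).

Priya's neighbors: Beata and Ivy (k = 2).
Possible neighbor pairs: C(2,2) = 1. Edges among them: Beata–Ivy → e = 1.
Clustering(Priya) = 1/1.

1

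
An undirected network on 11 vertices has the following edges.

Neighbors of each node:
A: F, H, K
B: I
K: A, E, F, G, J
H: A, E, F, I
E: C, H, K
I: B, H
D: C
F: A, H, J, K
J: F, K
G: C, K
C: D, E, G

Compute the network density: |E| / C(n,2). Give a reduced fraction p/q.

There are 15 edges and 11 nodes, so the maximum possible is C(11,2) = 55.
Density = 15/55 = 3/11.

3/11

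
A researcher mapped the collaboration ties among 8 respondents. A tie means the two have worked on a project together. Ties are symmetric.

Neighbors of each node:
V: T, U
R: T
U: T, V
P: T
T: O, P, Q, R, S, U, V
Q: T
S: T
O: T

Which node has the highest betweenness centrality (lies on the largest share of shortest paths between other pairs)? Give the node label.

Unnormalized betweenness of each node: O:0, P:0, Q:0, R:0, S:0, T:20, U:0, V:0.
T has the largest value, 20, making it the main broker — the node through which the most shortest paths run.

T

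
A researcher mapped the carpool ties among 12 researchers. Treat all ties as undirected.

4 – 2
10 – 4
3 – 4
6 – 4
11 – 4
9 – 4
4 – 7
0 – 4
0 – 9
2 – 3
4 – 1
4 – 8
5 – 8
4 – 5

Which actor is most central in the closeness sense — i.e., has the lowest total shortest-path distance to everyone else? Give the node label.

4

Farness (sum of distances to all others) for each node — 0:20, 1:21, 2:20, 3:20, 4:11, 5:20, 6:21, 7:21, 8:20, 9:20, 10:21, 11:21.
The smallest farness is 11, for 4, so 4 has the highest closeness.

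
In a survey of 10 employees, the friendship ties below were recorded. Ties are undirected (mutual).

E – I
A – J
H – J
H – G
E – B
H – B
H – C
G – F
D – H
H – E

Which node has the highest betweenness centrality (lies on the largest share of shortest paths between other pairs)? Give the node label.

Unnormalized betweenness of each node: A:0, B:0, C:0, D:0, E:8, F:0, G:8, H:31, I:0, J:8.
H has the largest value, 31, making it the main broker — the node through which the most shortest paths run.

H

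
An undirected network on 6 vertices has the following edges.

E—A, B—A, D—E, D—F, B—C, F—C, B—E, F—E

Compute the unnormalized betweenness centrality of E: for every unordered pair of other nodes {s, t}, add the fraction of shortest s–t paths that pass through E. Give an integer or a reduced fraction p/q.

Pairs whose geodesics pass through E — D–B: 1; D–A: 1; F–B: 1/2; F–A: 1.
All other pairs contribute 0.
Summing the contributions gives betweenness(E) = 7/2.

7/2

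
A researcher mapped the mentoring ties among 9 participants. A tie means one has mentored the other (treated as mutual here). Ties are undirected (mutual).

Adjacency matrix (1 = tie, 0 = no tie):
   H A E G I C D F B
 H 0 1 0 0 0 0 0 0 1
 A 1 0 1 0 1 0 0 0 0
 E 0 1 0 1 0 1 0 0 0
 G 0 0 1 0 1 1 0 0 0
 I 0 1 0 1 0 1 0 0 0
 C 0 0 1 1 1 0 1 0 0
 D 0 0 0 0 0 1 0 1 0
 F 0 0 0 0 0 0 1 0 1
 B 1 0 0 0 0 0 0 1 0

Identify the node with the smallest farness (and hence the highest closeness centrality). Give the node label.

Farness (sum of distances to all others) for each node — A:15, B:19, C:14, D:16, E:15, F:18, G:17, H:17, I:15.
The smallest farness is 14, for C, so C has the highest closeness.

C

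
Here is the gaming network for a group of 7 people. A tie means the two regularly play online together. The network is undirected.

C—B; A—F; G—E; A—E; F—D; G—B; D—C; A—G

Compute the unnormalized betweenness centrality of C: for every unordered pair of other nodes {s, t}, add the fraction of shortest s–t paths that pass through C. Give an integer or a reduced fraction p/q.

2

Pairs whose geodesics pass through C — G–D: 1/2; D–B: 1; B–F: 1/2.
All other pairs contribute 0.
Summing the contributions gives betweenness(C) = 2.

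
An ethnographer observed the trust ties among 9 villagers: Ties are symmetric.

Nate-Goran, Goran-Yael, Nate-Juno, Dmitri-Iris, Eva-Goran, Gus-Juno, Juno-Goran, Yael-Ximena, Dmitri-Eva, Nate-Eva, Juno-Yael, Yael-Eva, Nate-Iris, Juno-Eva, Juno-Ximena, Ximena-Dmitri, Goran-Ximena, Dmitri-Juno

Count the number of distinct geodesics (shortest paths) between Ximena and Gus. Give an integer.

The shortest distance is 2, and the only length-2 path is Ximena–Juno–Gus. So there is exactly 1 shortest path.

1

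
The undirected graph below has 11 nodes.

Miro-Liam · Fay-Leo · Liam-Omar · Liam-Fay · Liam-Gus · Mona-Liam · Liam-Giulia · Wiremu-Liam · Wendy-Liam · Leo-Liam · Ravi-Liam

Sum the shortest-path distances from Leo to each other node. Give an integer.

18

Distances from Leo: Fay:1, Giulia:2, Gus:2, Liam:1, Miro:2, Mona:2, Omar:2, Ravi:2, Wendy:2, Wiremu:2.
Sum = 1 + 2 + 2 + 1 + 2 + 2 + 2 + 2 + 2 + 2 = 18.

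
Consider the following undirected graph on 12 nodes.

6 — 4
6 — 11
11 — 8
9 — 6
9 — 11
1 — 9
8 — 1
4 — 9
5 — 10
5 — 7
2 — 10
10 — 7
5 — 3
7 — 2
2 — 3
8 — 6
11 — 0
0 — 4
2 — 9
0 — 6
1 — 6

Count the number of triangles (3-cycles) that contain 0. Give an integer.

2

0's neighbors: 4, 6, and 11.
Neighbor pairs that are themselves tied: 0–4–6; 0–6–11. Each forms one triangle with 0, for 2 in total.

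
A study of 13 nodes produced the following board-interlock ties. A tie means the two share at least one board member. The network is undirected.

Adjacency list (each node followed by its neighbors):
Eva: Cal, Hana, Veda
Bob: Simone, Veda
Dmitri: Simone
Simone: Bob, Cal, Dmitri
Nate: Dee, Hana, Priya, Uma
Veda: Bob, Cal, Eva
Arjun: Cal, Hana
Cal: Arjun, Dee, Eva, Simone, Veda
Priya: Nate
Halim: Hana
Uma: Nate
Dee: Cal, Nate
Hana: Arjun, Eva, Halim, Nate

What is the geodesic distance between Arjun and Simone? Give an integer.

One shortest route is Arjun – Cal – Simone, which uses 2 edges, and Arjun and Simone are not directly tied, so nothing shorter exists. So d(Arjun,Simone) = 2.

2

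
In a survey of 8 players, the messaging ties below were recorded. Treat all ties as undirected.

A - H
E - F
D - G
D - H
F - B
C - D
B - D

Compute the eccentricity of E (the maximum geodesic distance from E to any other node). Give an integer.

Distances from E: A:5, B:2, C:4, D:3, F:1, G:4, H:4.
The largest is 5 (to A), so the eccentricity of E is 5.

5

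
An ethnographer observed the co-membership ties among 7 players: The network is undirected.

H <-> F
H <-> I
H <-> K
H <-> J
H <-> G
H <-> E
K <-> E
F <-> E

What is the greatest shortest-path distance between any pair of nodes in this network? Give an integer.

Eccentricity of each node (its greatest distance to any other): E:2, F:2, G:2, H:1, I:2, J:2, K:2.
The maximum eccentricity is 2, realized for instance by the pair I–G via I – H – G. So the diameter is 2.

2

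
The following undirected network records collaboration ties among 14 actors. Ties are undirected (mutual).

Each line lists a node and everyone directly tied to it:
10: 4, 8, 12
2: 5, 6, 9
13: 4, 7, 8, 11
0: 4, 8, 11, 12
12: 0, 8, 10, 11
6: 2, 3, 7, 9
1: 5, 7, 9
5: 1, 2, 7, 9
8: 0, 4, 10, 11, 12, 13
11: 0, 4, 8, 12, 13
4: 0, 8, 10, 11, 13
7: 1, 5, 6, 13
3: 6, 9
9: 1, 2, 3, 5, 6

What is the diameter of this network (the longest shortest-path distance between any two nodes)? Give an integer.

Eccentricity of each node (its greatest distance to any other): 0:5, 1:4, 2:5, 3:5, 4:4, 5:4, 6:4, 7:3, 8:4, 9:5, 10:5, 11:4, 12:5, 13:3.
The maximum eccentricity is 5, realized for instance by the pair 9–10 via 9 – 5 – 7 – 13 – 8 – 10. So the diameter is 5.

5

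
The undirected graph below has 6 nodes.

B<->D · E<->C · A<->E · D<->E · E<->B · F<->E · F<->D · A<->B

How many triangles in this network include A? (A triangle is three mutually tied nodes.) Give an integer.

A's neighbors: B and E.
Neighbor pairs that are themselves tied: A–B–E. Each forms one triangle with A, for 1 in total.

1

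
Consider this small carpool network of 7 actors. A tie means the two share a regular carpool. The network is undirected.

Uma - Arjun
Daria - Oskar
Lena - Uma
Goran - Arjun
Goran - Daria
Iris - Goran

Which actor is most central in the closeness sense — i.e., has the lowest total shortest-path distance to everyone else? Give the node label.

Farness (sum of distances to all others) for each node — Arjun:11, Daria:13, Goran:10, Iris:15, Lena:19, Oskar:18, Uma:14.
The smallest farness is 10, for Goran, so Goran has the highest closeness.

Goran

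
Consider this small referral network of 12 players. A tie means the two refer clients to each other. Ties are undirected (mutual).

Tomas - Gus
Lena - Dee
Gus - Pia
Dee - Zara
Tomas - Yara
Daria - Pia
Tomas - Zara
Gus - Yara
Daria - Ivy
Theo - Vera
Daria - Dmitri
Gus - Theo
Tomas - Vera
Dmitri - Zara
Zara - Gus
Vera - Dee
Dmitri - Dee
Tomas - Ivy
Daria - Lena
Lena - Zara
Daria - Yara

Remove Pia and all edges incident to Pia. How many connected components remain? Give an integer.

Pia's neighbors (Daria and Gus) remain reachable from one another through other ties, so the rest of the network stays in one piece.

1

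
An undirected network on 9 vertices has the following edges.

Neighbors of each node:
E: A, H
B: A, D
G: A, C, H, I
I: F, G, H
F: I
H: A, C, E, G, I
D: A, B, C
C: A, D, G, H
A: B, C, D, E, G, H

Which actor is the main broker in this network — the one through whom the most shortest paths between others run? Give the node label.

Unnormalized betweenness of each node: A:19/2, B:0, C:2, D:1/2, E:0, F:0, G:4, H:7, I:7.
A has the largest value, 19/2, making it the main broker — the node through which the most shortest paths run.

A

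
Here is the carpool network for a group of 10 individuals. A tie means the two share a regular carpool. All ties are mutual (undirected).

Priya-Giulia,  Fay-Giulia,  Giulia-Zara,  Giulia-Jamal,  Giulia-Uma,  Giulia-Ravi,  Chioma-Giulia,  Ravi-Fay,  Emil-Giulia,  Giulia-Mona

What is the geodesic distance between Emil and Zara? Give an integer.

2

One shortest route is Emil – Giulia – Zara, which uses 2 edges, and Emil and Zara are not directly tied, so nothing shorter exists. So d(Emil,Zara) = 2.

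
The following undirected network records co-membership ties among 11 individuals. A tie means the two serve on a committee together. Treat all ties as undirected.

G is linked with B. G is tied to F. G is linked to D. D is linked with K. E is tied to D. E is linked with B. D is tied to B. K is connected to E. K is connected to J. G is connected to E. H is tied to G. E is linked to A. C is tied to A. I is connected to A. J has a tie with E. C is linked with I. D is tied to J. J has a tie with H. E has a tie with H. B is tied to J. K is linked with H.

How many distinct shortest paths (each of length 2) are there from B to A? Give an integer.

The shortest distance is 2, and the only length-2 path is B–E–A. So there is exactly 1 shortest path.

1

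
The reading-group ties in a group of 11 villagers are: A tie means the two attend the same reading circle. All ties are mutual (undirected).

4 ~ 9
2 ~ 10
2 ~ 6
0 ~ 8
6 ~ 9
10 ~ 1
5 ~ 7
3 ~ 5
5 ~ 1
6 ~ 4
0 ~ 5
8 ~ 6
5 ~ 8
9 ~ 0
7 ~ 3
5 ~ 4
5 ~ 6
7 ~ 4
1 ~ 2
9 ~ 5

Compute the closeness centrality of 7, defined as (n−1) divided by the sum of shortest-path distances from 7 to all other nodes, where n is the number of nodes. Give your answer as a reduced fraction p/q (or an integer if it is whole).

10/19

Distances from 7: 0:2, 1:2, 2:3, 3:1, 4:1, 5:1, 6:2, 8:2, 9:2, 10:3. Sum = 19.
n = 11, so closeness = 10/19.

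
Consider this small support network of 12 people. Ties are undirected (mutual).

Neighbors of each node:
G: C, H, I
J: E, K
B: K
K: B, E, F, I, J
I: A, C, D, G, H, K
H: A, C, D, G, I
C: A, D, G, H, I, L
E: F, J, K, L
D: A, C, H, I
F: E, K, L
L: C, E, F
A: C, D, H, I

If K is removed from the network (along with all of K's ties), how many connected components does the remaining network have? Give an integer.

2

Without K, the remaining ties split the others into: {A, C, D, E, F, G, H, I, J, L}; {B}.
That's 2 separate components.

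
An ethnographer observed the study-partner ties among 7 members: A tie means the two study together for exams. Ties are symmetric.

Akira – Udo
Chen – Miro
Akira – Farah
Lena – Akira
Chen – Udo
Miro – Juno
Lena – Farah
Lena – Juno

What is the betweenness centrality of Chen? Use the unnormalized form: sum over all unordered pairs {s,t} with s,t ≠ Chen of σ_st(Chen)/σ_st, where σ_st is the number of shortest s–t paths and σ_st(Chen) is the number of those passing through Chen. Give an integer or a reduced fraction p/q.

Pairs whose geodesics pass through Chen — Juno–Udo: 1/2; Akira–Miro: 1/2; Udo–Miro: 1.
All other pairs contribute 0.
Summing the contributions gives betweenness(Chen) = 2.

2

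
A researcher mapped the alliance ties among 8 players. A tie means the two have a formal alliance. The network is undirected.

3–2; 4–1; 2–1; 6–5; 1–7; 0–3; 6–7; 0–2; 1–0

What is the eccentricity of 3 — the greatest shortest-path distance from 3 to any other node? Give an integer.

5

Distances from 3: 0:1, 1:2, 2:1, 4:3, 5:5, 6:4, 7:3.
The largest is 5 (to 5), so the eccentricity of 3 is 5.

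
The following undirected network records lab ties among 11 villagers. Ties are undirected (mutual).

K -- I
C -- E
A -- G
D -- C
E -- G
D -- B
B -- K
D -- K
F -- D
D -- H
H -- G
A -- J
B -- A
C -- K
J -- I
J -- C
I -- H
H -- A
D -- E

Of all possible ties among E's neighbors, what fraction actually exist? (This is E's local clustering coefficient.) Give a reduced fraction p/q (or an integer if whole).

1/3

E's neighbors: C, D, and G (k = 3).
Possible neighbor pairs: C(3,2) = 3. Edges among them: C–D → e = 1.
Clustering(E) = 1/3.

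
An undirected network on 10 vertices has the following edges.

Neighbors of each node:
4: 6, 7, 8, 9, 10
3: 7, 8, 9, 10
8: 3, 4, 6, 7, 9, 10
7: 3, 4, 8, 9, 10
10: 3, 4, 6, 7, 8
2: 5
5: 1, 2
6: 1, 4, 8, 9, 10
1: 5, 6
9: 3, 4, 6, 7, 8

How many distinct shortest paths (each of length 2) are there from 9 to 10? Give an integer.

5

The shortest distance is 2. The length-2 paths are: 9–3–10; 9–6–10; 9–8–10; 9–4–10; 9–7–10.
That gives 5 distinct shortest paths.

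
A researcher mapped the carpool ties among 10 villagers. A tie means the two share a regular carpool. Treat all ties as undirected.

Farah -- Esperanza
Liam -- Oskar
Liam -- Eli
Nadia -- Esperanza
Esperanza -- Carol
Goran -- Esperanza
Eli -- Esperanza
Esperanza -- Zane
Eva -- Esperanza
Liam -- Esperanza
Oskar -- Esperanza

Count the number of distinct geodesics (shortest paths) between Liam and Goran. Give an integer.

The shortest distance is 2, and the only length-2 path is Liam–Esperanza–Goran. So there is exactly 1 shortest path.

1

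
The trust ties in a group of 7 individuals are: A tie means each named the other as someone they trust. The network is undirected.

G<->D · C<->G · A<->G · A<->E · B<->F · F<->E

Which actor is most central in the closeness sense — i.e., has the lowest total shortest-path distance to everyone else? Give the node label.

A

Farness (sum of distances to all others) for each node — A:11, B:20, C:17, D:17, E:12, F:15, G:12.
The smallest farness is 11, for A, so A has the highest closeness.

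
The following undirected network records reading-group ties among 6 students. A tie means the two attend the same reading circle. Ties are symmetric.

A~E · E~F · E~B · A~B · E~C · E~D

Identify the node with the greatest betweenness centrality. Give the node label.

E

Unnormalized betweenness of each node: A:0, B:0, C:0, D:0, E:9, F:0.
E has the largest value, 9, making it the main broker — the node through which the most shortest paths run.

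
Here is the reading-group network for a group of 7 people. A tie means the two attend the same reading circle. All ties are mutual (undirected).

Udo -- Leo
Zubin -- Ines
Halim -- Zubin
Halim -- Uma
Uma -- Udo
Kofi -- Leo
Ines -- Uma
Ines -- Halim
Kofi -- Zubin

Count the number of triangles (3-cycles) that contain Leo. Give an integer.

0

Leo's neighbors are Kofi and Udo, but none of them are tied to each other, so no triangle contains Leo.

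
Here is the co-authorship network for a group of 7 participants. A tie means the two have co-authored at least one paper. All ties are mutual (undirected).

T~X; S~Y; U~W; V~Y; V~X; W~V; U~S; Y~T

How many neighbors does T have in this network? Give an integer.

T is directly tied to X and Y. That is 2 neighbors, so the degree of T is 2.

2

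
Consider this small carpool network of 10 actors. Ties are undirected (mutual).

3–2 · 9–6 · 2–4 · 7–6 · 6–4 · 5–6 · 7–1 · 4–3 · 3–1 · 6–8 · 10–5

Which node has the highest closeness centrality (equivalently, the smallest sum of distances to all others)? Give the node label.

6

Farness (sum of distances to all others) for each node — 1:21, 2:22, 3:20, 4:16, 5:19, 6:13, 7:18, 8:21, 9:21, 10:27.
The smallest farness is 13, for 6, so 6 has the highest closeness.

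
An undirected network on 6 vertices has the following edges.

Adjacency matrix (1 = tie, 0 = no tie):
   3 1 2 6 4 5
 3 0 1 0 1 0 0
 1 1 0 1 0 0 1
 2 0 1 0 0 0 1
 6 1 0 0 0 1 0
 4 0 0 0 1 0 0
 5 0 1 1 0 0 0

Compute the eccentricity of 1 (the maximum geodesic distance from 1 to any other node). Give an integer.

3

Distances from 1: 2:1, 3:1, 4:3, 5:1, 6:2.
The largest is 3 (to 4), so the eccentricity of 1 is 3.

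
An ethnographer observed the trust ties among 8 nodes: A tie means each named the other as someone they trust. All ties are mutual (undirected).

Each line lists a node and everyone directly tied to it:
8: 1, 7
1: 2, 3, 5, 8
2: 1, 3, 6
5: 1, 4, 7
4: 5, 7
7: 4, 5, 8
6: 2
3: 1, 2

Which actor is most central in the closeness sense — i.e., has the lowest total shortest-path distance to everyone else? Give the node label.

1

Farness (sum of distances to all others) for each node — 1:10, 2:13, 3:14, 4:16, 5:12, 6:19, 7:15, 8:13.
The smallest farness is 10, for 1, so 1 has the highest closeness.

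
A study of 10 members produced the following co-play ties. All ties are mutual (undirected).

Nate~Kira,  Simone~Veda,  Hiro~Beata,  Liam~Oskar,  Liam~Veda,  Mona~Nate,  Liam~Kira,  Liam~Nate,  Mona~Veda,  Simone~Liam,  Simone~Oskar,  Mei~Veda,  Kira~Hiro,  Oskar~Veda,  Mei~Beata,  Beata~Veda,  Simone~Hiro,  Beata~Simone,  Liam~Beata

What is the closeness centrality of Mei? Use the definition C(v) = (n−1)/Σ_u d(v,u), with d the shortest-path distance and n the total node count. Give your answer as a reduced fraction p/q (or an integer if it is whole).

Distances from Mei: Beata:1, Hiro:2, Kira:3, Liam:2, Mona:2, Nate:3, Oskar:2, Simone:2, Veda:1. Sum = 18.
n = 10, so closeness = 9/18 = 1/2.

1/2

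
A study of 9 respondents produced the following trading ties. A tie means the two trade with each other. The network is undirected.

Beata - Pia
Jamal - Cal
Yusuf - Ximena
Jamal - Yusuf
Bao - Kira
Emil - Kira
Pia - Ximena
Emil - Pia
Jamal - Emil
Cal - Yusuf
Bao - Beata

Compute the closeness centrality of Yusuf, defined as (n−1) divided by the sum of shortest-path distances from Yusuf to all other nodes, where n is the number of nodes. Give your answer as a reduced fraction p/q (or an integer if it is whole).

8/17

Distances from Yusuf: Bao:4, Beata:3, Cal:1, Emil:2, Jamal:1, Kira:3, Pia:2, Ximena:1. Sum = 17.
n = 9, so closeness = 8/17.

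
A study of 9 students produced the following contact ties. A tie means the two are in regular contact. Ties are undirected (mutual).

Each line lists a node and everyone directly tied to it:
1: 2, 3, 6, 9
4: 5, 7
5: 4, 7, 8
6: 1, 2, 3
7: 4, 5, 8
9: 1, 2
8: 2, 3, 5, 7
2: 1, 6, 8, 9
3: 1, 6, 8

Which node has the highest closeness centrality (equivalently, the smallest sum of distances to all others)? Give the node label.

8

Farness (sum of distances to all others) for each node — 1:16, 2:13, 3:14, 4:22, 5:16, 6:17, 7:16, 8:12, 9:18.
The smallest farness is 12, for 8, so 8 has the highest closeness.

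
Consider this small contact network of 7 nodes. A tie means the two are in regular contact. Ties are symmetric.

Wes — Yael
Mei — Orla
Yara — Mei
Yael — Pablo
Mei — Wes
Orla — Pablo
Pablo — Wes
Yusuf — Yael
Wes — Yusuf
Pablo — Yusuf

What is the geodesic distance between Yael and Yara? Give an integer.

One shortest route is Yael – Wes – Mei – Yara, which uses 3 edges, and at distance 2 from Yael we only reach {Mei, Orla}, which does not include Yara. So d(Yael,Yara) = 3.

3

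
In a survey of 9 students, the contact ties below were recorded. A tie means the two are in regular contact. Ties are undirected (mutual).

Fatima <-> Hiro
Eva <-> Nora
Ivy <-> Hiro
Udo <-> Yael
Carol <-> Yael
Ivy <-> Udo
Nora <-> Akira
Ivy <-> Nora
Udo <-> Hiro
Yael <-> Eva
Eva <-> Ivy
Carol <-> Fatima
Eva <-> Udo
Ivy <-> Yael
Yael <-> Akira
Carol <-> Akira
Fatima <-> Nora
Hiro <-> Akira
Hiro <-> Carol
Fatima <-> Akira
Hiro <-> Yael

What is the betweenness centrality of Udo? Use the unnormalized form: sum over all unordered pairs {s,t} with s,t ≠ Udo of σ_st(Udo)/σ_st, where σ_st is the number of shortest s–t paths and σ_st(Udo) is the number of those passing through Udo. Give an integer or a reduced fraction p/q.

Pairs whose geodesics pass through Udo — Eva–Hiro: 1/3.
All other pairs contribute 0.
Summing the contributions gives betweenness(Udo) = 1/3.

1/3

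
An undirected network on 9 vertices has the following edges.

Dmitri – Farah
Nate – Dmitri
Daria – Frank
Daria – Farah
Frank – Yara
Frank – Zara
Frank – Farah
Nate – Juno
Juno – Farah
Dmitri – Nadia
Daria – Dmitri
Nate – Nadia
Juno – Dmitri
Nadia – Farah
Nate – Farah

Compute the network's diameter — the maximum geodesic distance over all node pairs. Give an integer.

3

Eccentricity of each node (its greatest distance to any other): Daria:2, Dmitri:3, Farah:2, Frank:2, Juno:3, Nadia:3, Nate:3, Yara:3, Zara:3.
The maximum eccentricity is 3, realized for instance by the pair Juno–Zara via Juno – Farah – Frank – Zara. So the diameter is 3.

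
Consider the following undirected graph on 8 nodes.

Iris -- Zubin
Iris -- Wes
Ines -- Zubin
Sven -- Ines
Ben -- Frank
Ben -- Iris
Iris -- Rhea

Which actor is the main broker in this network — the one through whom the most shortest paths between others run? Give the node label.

Iris

Unnormalized betweenness of each node: Ben:6, Frank:0, Ines:6, Iris:17, Rhea:0, Sven:0, Wes:0, Zubin:10.
Iris has the largest value, 17, making it the main broker — the node through which the most shortest paths run.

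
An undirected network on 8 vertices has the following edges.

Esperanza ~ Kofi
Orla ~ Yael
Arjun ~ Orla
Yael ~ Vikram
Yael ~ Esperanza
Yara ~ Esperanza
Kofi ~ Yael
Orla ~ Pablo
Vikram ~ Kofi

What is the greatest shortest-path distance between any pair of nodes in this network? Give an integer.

4

Eccentricity of each node (its greatest distance to any other): Arjun:4, Esperanza:3, Kofi:3, Orla:3, Pablo:4, Vikram:3, Yael:2, Yara:4.
The maximum eccentricity is 4, realized for instance by the pair Yara–Arjun via Yara – Esperanza – Yael – Orla – Arjun. So the diameter is 4.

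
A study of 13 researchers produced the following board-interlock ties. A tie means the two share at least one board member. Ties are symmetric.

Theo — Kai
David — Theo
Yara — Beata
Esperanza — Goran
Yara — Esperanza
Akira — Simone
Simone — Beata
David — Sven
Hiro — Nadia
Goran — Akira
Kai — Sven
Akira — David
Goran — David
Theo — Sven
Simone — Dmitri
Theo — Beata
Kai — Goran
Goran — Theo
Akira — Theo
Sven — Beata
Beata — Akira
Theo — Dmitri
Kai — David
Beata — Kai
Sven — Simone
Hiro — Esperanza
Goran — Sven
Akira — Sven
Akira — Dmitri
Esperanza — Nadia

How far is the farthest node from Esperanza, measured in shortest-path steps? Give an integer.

Distances from Esperanza: Akira:2, Beata:2, David:2, Dmitri:3, Goran:1, Hiro:1, Kai:2, Nadia:1, Simone:3, Sven:2, Theo:2, Yara:1.
The largest is 3 (to Simone and Dmitri), so the eccentricity of Esperanza is 3.

3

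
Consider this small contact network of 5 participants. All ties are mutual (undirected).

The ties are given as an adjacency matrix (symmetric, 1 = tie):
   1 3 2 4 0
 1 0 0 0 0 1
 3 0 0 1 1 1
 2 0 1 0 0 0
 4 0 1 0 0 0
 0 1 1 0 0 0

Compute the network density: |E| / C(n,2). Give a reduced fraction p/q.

2/5

There are 4 edges and 5 nodes, so the maximum possible is C(5,2) = 10.
Density = 4/10 = 2/5.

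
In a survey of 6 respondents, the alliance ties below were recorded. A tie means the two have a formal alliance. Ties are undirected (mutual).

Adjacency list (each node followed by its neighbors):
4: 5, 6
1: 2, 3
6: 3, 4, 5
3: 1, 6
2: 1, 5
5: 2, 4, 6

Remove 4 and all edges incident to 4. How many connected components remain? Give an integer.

4's neighbors (5 and 6) remain reachable from one another through other ties, so the rest of the network stays in one piece.

1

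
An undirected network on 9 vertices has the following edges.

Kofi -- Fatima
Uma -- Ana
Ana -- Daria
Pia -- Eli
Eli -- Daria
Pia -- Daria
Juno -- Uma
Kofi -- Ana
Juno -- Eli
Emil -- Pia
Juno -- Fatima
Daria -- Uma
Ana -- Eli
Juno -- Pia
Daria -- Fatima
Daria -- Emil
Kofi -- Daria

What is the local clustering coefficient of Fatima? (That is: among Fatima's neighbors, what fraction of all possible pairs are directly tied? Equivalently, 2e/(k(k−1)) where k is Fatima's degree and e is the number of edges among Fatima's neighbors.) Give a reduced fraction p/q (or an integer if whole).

1/3

Fatima's neighbors: Daria, Juno, and Kofi (k = 3).
Possible neighbor pairs: C(3,2) = 3. Edges among them: Daria–Kofi → e = 1.
Clustering(Fatima) = 1/3.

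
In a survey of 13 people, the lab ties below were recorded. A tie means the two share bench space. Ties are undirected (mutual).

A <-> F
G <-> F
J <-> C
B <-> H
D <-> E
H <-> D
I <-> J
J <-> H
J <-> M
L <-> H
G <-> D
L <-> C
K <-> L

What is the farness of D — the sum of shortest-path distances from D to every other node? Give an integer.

Distances from D: A:3, B:2, C:3, E:1, F:2, G:1, H:1, I:3, J:2, K:3, L:2, M:3.
Sum = 3 + 2 + 3 + 1 + 2 + 1 + 1 + 3 + 2 + 3 + 2 + 3 = 26.

26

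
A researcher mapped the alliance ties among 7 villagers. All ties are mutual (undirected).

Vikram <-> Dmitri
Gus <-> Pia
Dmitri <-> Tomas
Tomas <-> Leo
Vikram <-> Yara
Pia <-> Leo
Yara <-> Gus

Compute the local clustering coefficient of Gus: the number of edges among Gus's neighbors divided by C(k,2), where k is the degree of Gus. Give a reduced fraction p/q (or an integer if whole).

0

Gus's neighbors: Pia and Yara (k = 2).
Possible neighbor pairs: C(2,2) = 1. Edges among them: none → e = 0.
Clustering(Gus) = 0/1.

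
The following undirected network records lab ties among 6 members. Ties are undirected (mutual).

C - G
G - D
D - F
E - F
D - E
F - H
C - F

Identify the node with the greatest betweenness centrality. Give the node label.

Unnormalized betweenness of each node: C:1, D:2, E:0, F:11/2, G:1/2, H:0.
F has the largest value, 11/2, making it the main broker — the node through which the most shortest paths run.

F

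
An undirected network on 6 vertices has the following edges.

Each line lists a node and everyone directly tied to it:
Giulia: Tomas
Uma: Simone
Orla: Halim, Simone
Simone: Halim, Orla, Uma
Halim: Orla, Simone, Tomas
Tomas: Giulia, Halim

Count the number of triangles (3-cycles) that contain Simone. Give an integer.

1

Simone's neighbors: Halim, Orla, and Uma.
Neighbor pairs that are themselves tied: Simone–Halim–Orla. Each forms one triangle with Simone, for 1 in total.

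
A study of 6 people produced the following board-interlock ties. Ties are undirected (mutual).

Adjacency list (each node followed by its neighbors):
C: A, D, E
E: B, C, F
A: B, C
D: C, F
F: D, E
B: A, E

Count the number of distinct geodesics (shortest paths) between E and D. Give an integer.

The shortest distance is 2. The length-2 paths are: E–F–D; E–C–D.
That gives 2 distinct shortest paths.

2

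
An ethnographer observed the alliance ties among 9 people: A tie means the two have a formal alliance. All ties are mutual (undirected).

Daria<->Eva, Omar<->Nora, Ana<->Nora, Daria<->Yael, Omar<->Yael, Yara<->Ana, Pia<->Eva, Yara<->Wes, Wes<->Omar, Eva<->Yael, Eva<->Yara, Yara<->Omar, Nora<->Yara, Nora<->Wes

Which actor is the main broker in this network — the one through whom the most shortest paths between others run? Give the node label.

Eva

Unnormalized betweenness of each node: Ana:0, Daria:0, Eva:65/6, Nora:4/3, Omar:25/6, Pia:0, Wes:0, Yael:3, Yara:32/3.
Eva has the largest value, 65/6, making it the main broker — the node through which the most shortest paths run.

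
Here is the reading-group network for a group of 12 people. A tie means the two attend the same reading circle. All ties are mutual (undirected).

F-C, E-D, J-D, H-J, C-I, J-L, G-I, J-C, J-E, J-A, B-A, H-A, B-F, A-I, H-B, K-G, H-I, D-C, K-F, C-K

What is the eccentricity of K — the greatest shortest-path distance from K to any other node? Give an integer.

3

Distances from K: A:3, B:2, C:1, D:2, E:3, F:1, G:1, H:3, I:2, J:2, L:3.
The largest is 3 (to A, H, E, and L), so the eccentricity of K is 3.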